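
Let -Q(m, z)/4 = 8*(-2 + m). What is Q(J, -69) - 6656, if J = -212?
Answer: 192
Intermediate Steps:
Q(m, z) = 64 - 32*m (Q(m, z) = -32*(-2 + m) = -4*(-16 + 8*m) = 64 - 32*m)
Q(J, -69) - 6656 = (64 - 32*(-212)) - 6656 = (64 + 6784) - 6656 = 6848 - 6656 = 192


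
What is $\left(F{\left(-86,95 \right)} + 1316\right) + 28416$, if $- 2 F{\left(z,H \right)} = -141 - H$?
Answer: $29850$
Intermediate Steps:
$F{\left(z,H \right)} = \frac{141}{2} + \frac{H}{2}$ ($F{\left(z,H \right)} = - \frac{-141 - H}{2} = \frac{141}{2} + \frac{H}{2}$)
$\left(F{\left(-86,95 \right)} + 1316\right) + 28416 = \left(\left(\frac{141}{2} + \frac{1}{2} \cdot 95\right) + 1316\right) + 28416 = \left(\left(\frac{141}{2} + \frac{95}{2}\right) + 1316\right) + 28416 = \left(118 + 1316\right) + 28416 = 1434 + 28416 = 29850$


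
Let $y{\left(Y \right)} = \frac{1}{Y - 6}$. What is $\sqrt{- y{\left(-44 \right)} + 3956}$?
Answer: $\frac{\sqrt{395602}}{10} \approx 62.897$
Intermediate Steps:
$y{\left(Y \right)} = \frac{1}{-6 + Y}$
$\sqrt{- y{\left(-44 \right)} + 3956} = \sqrt{- \frac{1}{-6 - 44} + 3956} = \sqrt{- \frac{1}{-50} + 3956} = \sqrt{\left(-1\right) \left(- \frac{1}{50}\right) + 3956} = \sqrt{\frac{1}{50} + 3956} = \sqrt{\frac{197801}{50}} = \frac{\sqrt{395602}}{10}$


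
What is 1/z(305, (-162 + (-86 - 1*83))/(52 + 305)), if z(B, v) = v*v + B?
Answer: 127449/38981506 ≈ 0.0032695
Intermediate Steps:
z(B, v) = B + v² (z(B, v) = v² + B = B + v²)
1/z(305, (-162 + (-86 - 1*83))/(52 + 305)) = 1/(305 + ((-162 + (-86 - 1*83))/(52 + 305))²) = 1/(305 + ((-162 + (-86 - 83))/357)²) = 1/(305 + ((-162 - 169)*(1/357))²) = 1/(305 + (-331*1/357)²) = 1/(305 + (-331/357)²) = 1/(305 + 109561/127449) = 1/(38981506/127449) = 127449/38981506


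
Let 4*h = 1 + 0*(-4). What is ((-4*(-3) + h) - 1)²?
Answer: 2025/16 ≈ 126.56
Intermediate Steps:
h = ¼ (h = (1 + 0*(-4))/4 = (1 + 0)/4 = (¼)*1 = ¼ ≈ 0.25000)
((-4*(-3) + h) - 1)² = ((-4*(-3) + ¼) - 1)² = ((12 + ¼) - 1)² = (49/4 - 1)² = (45/4)² = 2025/16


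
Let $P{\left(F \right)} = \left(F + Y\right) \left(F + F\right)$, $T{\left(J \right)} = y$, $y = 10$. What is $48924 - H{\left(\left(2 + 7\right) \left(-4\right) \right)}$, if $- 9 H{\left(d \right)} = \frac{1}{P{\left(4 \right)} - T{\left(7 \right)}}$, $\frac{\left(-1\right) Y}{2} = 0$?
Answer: $\frac{9686953}{198} \approx 48924.0$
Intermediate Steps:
$Y = 0$ ($Y = \left(-2\right) 0 = 0$)
$T{\left(J \right)} = 10$
$P{\left(F \right)} = 2 F^{2}$ ($P{\left(F \right)} = \left(F + 0\right) \left(F + F\right) = F 2 F = 2 F^{2}$)
$H{\left(d \right)} = - \frac{1}{198}$ ($H{\left(d \right)} = - \frac{1}{9 \left(2 \cdot 4^{2} - 10\right)} = - \frac{1}{9 \left(2 \cdot 16 - 10\right)} = - \frac{1}{9 \left(32 - 10\right)} = - \frac{1}{9 \cdot 22} = \left(- \frac{1}{9}\right) \frac{1}{22} = - \frac{1}{198}$)
$48924 - H{\left(\left(2 + 7\right) \left(-4\right) \right)} = 48924 - - \frac{1}{198} = 48924 + \frac{1}{198} = \frac{9686953}{198}$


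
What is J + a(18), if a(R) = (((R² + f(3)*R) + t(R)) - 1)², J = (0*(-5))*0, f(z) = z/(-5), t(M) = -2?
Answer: 2405601/25 ≈ 96224.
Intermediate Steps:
f(z) = -z/5 (f(z) = z*(-⅕) = -z/5)
J = 0 (J = 0*0 = 0)
a(R) = (-3 + R² - 3*R/5)² (a(R) = (((R² + (-⅕*3)*R) - 2) - 1)² = (((R² - 3*R/5) - 2) - 1)² = ((-2 + R² - 3*R/5) - 1)² = (-3 + R² - 3*R/5)²)
J + a(18) = 0 + (15 - 5*18² + 3*18)²/25 = 0 + (15 - 5*324 + 54)²/25 = 0 + (15 - 1620 + 54)²/25 = 0 + (1/25)*(-1551)² = 0 + (1/25)*2405601 = 0 + 2405601/25 = 2405601/25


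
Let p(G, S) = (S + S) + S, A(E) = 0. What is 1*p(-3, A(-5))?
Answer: 0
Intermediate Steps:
p(G, S) = 3*S (p(G, S) = 2*S + S = 3*S)
1*p(-3, A(-5)) = 1*(3*0) = 1*0 = 0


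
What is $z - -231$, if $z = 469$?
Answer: $700$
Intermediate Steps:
$z - -231 = 469 - -231 = 469 + 231 = 700$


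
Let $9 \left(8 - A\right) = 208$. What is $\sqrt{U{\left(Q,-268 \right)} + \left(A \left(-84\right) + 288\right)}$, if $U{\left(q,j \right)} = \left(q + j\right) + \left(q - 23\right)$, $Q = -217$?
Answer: $\frac{\sqrt{7491}}{3} \approx 28.85$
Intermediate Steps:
$A = - \frac{136}{9}$ ($A = 8 - \frac{208}{9} = - \frac{136}{9} \approx -15.111$)
$U{\left(q,j \right)} = -23 + j + 2 q$ ($U{\left(q,j \right)} = \left(j + q\right) + \left(-23 + q\right) = -23 + j + 2 q$)
$\sqrt{U{\left(Q,-268 \right)} + \left(A \left(-84\right) + 288\right)} = \sqrt{\left(-23 - 268 + 2 \left(-217\right)\right) + \left(\left(- \frac{136}{9}\right) \left(-84\right) + 288\right)} = \sqrt{\left(-23 - 268 - 434\right) + \left(\frac{3808}{3} + 288\right)} = \sqrt{-725 + \frac{4672}{3}} = \sqrt{\frac{2497}{3}} = \frac{\sqrt{7491}}{3}$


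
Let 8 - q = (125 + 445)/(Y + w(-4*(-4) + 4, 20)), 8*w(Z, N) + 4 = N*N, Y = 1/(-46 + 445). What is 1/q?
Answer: -39503/138836 ≈ -0.28453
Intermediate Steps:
Y = 1/399 ≈ 0.0025063
w(Z, N) = -½ + N²/8 (w(Z, N) = -½ + (N*N)/8 = -½ + N²/8)
q = -138836/39503 (q = 8 - (125 + 445)/(1/399 + (-½ + (⅛)*20²)) = 8 - 570/(1/399 + (-½ + (⅛)*400)) = 8 - 570/(1/399 + (-½ + 50)) = 8 - 570/(1/399 + 99/2) = 8 - 570/39503/798 = 8 - 570*798/39503 = 8 - 1*454860/39503 = 8 - 454860/39503 = -138836/39503 ≈ -3.5146)
1/q = 1/(-138836/39503) = -39503/138836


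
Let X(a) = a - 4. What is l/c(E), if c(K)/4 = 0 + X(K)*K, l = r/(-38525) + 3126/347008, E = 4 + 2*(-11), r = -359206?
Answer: 62383892399/10587838694400 ≈ 0.0058920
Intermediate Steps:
E = -18 (E = 4 - 22 = -18)
X(a) = -4 + a
l = 62383892399/6684241600 (l = -359206/(-38525) + 3126/347008 = -359206*(-1/38525) + 3126*(1/347008) = 359206/38525 + 1563/173504 = 62383892399/6684241600 ≈ 9.3330)
c(K) = 4*K*(-4 + K) (c(K) = 4*(0 + (-4 + K)*K) = 4*(0 + K*(-4 + K)) = 4*(K*(-4 + K)) = 4*K*(-4 + K))
l/c(E) = 62383892399/(6684241600*((4*(-18)*(-4 - 18)))) = 62383892399/(6684241600*((4*(-18)*(-22)))) = (62383892399/6684241600)/1584 = (62383892399/6684241600)*(1/1584) = 62383892399/10587838694400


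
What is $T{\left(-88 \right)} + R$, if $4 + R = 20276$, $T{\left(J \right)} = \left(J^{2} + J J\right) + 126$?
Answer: $35886$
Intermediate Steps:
$T{\left(J \right)} = 126 + 2 J^{2}$ ($T{\left(J \right)} = \left(J^{2} + J^{2}\right) + 126 = 2 J^{2} + 126 = 126 + 2 J^{2}$)
$R = 20272$ ($R = -4 + 20276 = 20272$)
$T{\left(-88 \right)} + R = \left(126 + 2 \left(-88\right)^{2}\right) + 20272 = \left(126 + 2 \cdot 7744\right) + 20272 = \left(126 + 15488\right) + 20272 = 15614 + 20272 = 35886$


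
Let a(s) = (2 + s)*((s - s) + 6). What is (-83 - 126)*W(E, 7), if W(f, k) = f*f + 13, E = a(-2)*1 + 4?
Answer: -6061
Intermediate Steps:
a(s) = 12 + 6*s (a(s) = (2 + s)*(0 + 6) = (2 + s)*6 = 12 + 6*s)
E = 4 (E = (12 + 6*(-2))*1 + 4 = (12 - 12)*1 + 4 = 0*1 + 4 = 0 + 4 = 4)
W(f, k) = 13 + f² (W(f, k) = f² + 13 = 13 + f²)
(-83 - 126)*W(E, 7) = (-83 - 126)*(13 + 4²) = -209*(13 + 16) = -209*29 = -6061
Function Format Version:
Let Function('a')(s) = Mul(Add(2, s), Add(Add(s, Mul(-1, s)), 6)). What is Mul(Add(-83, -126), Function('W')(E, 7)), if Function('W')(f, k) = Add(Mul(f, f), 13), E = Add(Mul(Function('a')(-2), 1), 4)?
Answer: -6061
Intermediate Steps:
Function('a')(s) = Add(12, Mul(6, s)) (Function('a')(s) = Mul(Add(2, s), Add(0, 6)) = Mul(Add(2, s), 6) = Add(12, Mul(6, s)))
E = 4 (E = Add(Mul(Add(12, Mul(6, -2)), 1), 4) = Add(Mul(Add(12, -12), 1), 4) = Add(Mul(0, 1), 4) = Add(0, 4) = 4)
Function('W')(f, k) = Add(13, Pow(f, 2)) (Function('W')(f, k) = Add(Pow(f, 2), 13) = Add(13, Pow(f, 2)))
Mul(Add(-83, -126), Function('W')(E, 7)) = Mul(Add(-83, -126), Add(13, Pow(4, 2))) = Mul(-209, Add(13, 16)) = Mul(-209, 29) = -6061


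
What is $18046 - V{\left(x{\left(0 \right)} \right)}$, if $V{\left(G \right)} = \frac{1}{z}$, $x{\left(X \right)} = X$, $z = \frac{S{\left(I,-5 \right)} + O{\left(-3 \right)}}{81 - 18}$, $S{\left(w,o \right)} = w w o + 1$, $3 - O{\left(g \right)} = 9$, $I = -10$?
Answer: $\frac{9113293}{505} \approx 18046.0$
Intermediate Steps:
$O{\left(g \right)} = -6$ ($O{\left(g \right)} = 3 - 9 = -6$)
$S{\left(w,o \right)} = 1 + o w^{2}$ ($S{\left(w,o \right)} = w^{2} o + 1 = o w^{2} + 1 = 1 + o w^{2}$)
$z = - \frac{505}{63}$ ($z = \frac{\left(1 - 5 \left(-10\right)^{2}\right) - 6}{81 - 18} = \frac{\left(1 - 500\right) - 6}{63} = \left(\left(1 - 500\right) - 6\right) \frac{1}{63} = \left(-499 - 6\right) \frac{1}{63} = \left(-505\right) \frac{1}{63} = - \frac{505}{63} \approx -8.0159$)
$V{\left(G \right)} = - \frac{63}{505}$ ($V{\left(G \right)} = \frac{1}{- \frac{505}{63}} = - \frac{63}{505}$)
$18046 - V{\left(x{\left(0 \right)} \right)} = 18046 - - \frac{63}{505} = 18046 + \frac{63}{505} = \frac{9113293}{505}$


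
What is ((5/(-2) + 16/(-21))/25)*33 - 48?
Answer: -18307/350 ≈ -52.306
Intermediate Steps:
((5/(-2) + 16/(-21))/25)*33 - 48 = ((5*(-½) + 16*(-1/21))*(1/25))*33 - 48 = ((-5/2 - 16/21)*(1/25))*33 - 48 = -137/42*1/25*33 - 48 = -137/1050*33 - 48 = -1507/350 - 48 = -18307/350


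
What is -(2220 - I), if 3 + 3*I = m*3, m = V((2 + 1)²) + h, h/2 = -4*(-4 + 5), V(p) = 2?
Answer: -2227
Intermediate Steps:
h = -8 (h = 2*(-4*(-4 + 5)) = 2*(-4*1) = 2*(-4) = -8)
m = -6 (m = 2 - 8 = -6)
I = -7 (I = -1 + (-6*3)/3 = -1 + (⅓)*(-18) = -1 - 6 = -7)
-(2220 - I) = -(2220 - 1*(-7)) = -(2220 + 7) = -1*2227 = -2227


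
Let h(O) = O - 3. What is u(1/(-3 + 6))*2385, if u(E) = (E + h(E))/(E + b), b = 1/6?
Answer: -11130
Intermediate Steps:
h(O) = -3 + O
b = ⅙ ≈ 0.16667
u(E) = (-3 + 2*E)/(⅙ + E) (u(E) = (E + (-3 + E))/(E + ⅙) = (-3 + 2*E)/(⅙ + E))
u(1/(-3 + 6))*2385 = (6*(-3 + 2/(-3 + 6))/(1 + 6/(-3 + 6)))*2385 = (6*(-3 + 2/3)/(1 + 6/3))*2385 = (6*(-3 + 2*(⅓))/(1 + 6*(⅓)))*2385 = (6*(-3 + ⅔)/(1 + 2))*2385 = (6*(-7/3)/3)*2385 = (6*(⅓)*(-7/3))*2385 = -14/3*2385 = -11130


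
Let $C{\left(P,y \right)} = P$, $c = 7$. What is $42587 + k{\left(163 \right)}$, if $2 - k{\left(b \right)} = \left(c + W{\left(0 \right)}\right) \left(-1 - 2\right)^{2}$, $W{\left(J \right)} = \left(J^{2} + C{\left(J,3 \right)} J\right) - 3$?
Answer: $42553$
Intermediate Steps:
$W{\left(J \right)} = -3 + 2 J^{2}$ ($W{\left(J \right)} = \left(J^{2} + J J\right) - 3 = \left(J^{2} + J^{2}\right) - 3 = 2 J^{2} - 3 = -3 + 2 J^{2}$)
$k{\left(b \right)} = -34$ ($k{\left(b \right)} = 2 - \left(7 - \left(3 - 2 \cdot 0^{2}\right)\right) \left(-1 - 2\right)^{2} = 2 - \left(7 + \left(-3 + 2 \cdot 0\right)\right) \left(-3\right)^{2} = 2 - \left(7 + \left(-3 + 0\right)\right) 9 = 2 - \left(7 - 3\right) 9 = 2 - 4 \cdot 9 = 2 - 36 = -34$)
$42587 + k{\left(163 \right)} = 42587 - 34 = 42553$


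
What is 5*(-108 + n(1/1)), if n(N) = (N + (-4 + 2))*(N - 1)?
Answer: -540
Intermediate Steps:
n(N) = (-1 + N)*(-2 + N) (n(N) = (N - 2)*(-1 + N) = (-2 + N)*(-1 + N) = (-1 + N)*(-2 + N))
5*(-108 + n(1/1)) = 5*(-108 + (2 + (1/1)**2 - 3/1)) = 5*(-108 + (2 + 1**2 - 3*1)) = 5*(-108 + (2 + 1 - 3)) = 5*(-108 + 0) = 5*(-108) = -540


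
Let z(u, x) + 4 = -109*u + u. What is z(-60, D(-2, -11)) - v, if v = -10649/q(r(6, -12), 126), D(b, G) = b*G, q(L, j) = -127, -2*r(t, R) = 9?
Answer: 811803/127 ≈ 6392.1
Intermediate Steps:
r(t, R) = -9/2 (r(t, R) = -½*9 = -9/2)
D(b, G) = G*b
v = 10649/127 (v = -10649/(-127) = -10649*(-1/127) = 10649/127 ≈ 83.850)
z(u, x) = -4 - 108*u (z(u, x) = -4 + (-109*u + u) = -4 - 108*u)
z(-60, D(-2, -11)) - v = (-4 - 108*(-60)) - 1*10649/127 = (-4 + 6480) - 10649/127 = 6476 - 10649/127 = 811803/127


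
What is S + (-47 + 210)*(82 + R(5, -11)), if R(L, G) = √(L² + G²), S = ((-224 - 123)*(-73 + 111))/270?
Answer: 1797817/135 + 163*√146 ≈ 15287.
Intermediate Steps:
S = -6593/135 (S = -347*38*(1/270) = -13186*1/270 = -6593/135 ≈ -48.837)
R(L, G) = √(G² + L²)
S + (-47 + 210)*(82 + R(5, -11)) = -6593/135 + (-47 + 210)*(82 + √((-11)² + 5²)) = -6593/135 + 163*(82 + √(121 + 25)) = -6593/135 + 163*(82 + √146) = -6593/135 + (13366 + 163*√146) = 1797817/135 + 163*√146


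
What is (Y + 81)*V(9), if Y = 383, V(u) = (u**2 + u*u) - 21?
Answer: 65424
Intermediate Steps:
V(u) = -21 + 2*u**2 (V(u) = (u**2 + u**2) - 21 = 2*u**2 - 21 = -21 + 2*u**2)
(Y + 81)*V(9) = (383 + 81)*(-21 + 2*9**2) = 464*(-21 + 2*81) = 464*(-21 + 162) = 464*141 = 65424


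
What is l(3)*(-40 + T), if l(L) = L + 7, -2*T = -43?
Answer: -185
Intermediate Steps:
T = 43/2 (T = -½*(-43) = 43/2 ≈ 21.500)
l(L) = 7 + L
l(3)*(-40 + T) = (7 + 3)*(-40 + 43/2) = 10*(-37/2) = -185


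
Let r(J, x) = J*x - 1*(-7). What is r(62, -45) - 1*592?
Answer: -3375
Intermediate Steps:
r(J, x) = 7 + J*x (r(J, x) = J*x + 7 = 7 + J*x)
r(62, -45) - 1*592 = (7 + 62*(-45)) - 1*592 = (7 - 2790) - 592 = -2783 - 592 = -3375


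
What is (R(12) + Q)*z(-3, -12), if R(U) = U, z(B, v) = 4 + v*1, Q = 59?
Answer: -568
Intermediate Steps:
z(B, v) = 4 + v
(R(12) + Q)*z(-3, -12) = (12 + 59)*(4 - 12) = 71*(-8) = -568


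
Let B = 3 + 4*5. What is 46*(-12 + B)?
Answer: 506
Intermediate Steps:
B = 23 (B = 3 + 20 = 23)
46*(-12 + B) = 46*(-12 + 23) = 46*11 = 506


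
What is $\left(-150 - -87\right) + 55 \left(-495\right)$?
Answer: $-27288$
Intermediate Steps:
$\left(-150 - -87\right) + 55 \left(-495\right) = \left(-150 + 87\right) - 27225 = -63 - 27225 = -27288$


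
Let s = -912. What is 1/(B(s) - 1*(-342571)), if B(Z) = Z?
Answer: 1/341659 ≈ 2.9269e-6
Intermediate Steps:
1/(B(s) - 1*(-342571)) = 1/(-912 - 1*(-342571)) = 1/(-912 + 342571) = 1/341659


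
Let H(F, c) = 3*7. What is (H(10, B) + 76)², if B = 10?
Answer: 9409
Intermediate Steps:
H(F, c) = 21
(H(10, B) + 76)² = (21 + 76)² = 97² = 9409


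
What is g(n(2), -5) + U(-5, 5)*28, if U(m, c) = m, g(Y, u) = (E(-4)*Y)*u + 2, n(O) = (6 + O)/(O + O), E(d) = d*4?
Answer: 22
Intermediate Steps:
E(d) = 4*d
n(O) = (6 + O)/(2*O) (n(O) = (6 + O)/((2*O)) = (6 + O)*(1/(2*O)) = (6 + O)/(2*O))
g(Y, u) = 2 - 16*Y*u (g(Y, u) = ((4*(-4))*Y)*u + 2 = (-16*Y)*u + 2 = -16*Y*u + 2 = 2 - 16*Y*u)
g(n(2), -5) + U(-5, 5)*28 = (2 - 16*(½)*(6 + 2)/2*(-5)) - 5*28 = (2 - 16*(½)*(½)*8*(-5)) - 140 = (2 - 16*2*(-5)) - 140 = (2 + 160) - 140 = 162 - 140 = 22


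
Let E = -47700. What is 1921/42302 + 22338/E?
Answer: -11851533/28025075 ≈ -0.42289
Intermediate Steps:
1921/42302 + 22338/E = 1921/42302 + 22338/(-47700) = 1921*(1/42302) + 22338*(-1/47700) = 1921/42302 - 1241/2650 = -11851533/28025075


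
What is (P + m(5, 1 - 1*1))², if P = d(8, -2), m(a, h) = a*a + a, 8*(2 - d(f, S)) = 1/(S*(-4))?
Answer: 4190209/4096 ≈ 1023.0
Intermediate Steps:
d(f, S) = 2 + 1/(32*S) (d(f, S) = 2 - (-1/(4*S))/8 = 2 - (-1)/(32*S) = 2 + 1/(32*S))
m(a, h) = a + a² (m(a, h) = a² + a = a + a²)
P = 127/64 (P = 2 + (1/32)/(-2) = 2 + (1/32)*(-½) = 2 - 1/64 = 127/64 ≈ 1.9844)
(P + m(5, 1 - 1*1))² = (127/64 + 5*(1 + 5))² = (127/64 + 5*6)² = (127/64 + 30)² = (2047/64)² = 4190209/4096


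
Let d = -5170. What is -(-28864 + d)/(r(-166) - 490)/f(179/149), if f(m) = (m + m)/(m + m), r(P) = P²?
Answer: 1309/1041 ≈ 1.2574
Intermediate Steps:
f(m) = 1 (f(m) = (2*m)/((2*m)) = (2*m)*(1/(2*m)) = 1)
-(-28864 + d)/(r(-166) - 490)/f(179/149) = -(-28864 - 5170)/((-166)² - 490)/1 = -(-34034/(27556 - 490)) = -(-34034/27066) = -(-34034*1/27066) = -(-1309)/1041 = -1*(-1309/1041) = 1309/1041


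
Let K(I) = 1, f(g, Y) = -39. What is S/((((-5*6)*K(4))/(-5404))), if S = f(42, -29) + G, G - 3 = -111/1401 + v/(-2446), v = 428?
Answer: -11189665606/1713423 ≈ -6530.6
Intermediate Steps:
G = 1568234/571141 (G = 3 + (-111/1401 + 428/(-2446)) = 3 + (-111*1/1401 + 428*(-1/2446)) = 3 + (-37/467 - 214/1223) = 3 - 145189/571141 = 1568234/571141 ≈ 2.7458)
S = -20706265/571141 (S = -39 + 1568234/571141 = -20706265/571141 ≈ -36.254)
S/((((-5*6)*K(4))/(-5404))) = -20706265/(571141*((-5*6*1)/(-5404))) = -20706265/(571141*(-30*1*(-1/5404))) = -20706265/(571141*((-30*(-1/5404)))) = -20706265/(571141*15/2702) = -20706265/571141*2702/15 = -11189665606/1713423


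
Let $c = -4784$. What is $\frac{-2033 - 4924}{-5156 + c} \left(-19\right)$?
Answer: $- \frac{132183}{9940} \approx -13.298$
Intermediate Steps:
$\frac{-2033 - 4924}{-5156 + c} \left(-19\right) = \frac{-2033 - 4924}{-5156 - 4784} \left(-19\right) = - \frac{6957}{-9940} \left(-19\right) = \left(-6957\right) \left(- \frac{1}{9940}\right) \left(-19\right) = \frac{6957}{9940} \left(-19\right) = - \frac{132183}{9940}$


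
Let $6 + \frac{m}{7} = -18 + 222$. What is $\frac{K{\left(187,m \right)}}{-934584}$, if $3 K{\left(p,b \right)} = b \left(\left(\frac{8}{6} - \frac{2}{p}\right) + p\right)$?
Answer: $- \frac{105649}{1134852} \approx -0.093095$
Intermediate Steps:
$m = 1386$ ($m = -42 + 7 \left(-18 + 222\right) = -42 + 7 \cdot 204 = -42 + 1428 = 1386$)
$K{\left(p,b \right)} = \frac{b \left(\frac{4}{3} + p - \frac{2}{p}\right)}{3}$ ($K{\left(p,b \right)} = \frac{b \left(\left(\frac{8}{6} - \frac{2}{p}\right) + p\right)}{3} = \frac{b \left(\left(8 \cdot \frac{1}{6} - \frac{2}{p}\right) + p\right)}{3} = \frac{b \left(\left(\frac{4}{3} - \frac{2}{p}\right) + p\right)}{3} = \frac{b \left(\frac{4}{3} + p - \frac{2}{p}\right)}{3}$)
$\frac{K{\left(187,m \right)}}{-934584} = \frac{\frac{1}{9} \cdot 1386 \cdot \frac{1}{187} \left(-6 + 187 \left(4 + 3 \cdot 187\right)\right)}{-934584} = \frac{1}{9} \cdot 1386 \cdot \frac{1}{187} \left(-6 + 187 \left(4 + 561\right)\right) \left(- \frac{1}{934584}\right) = \frac{1}{9} \cdot 1386 \cdot \frac{1}{187} \left(-6 + 187 \cdot 565\right) \left(- \frac{1}{934584}\right) = \frac{1}{9} \cdot 1386 \cdot \frac{1}{187} \left(-6 + 105655\right) \left(- \frac{1}{934584}\right) = \frac{1}{9} \cdot 1386 \cdot \frac{1}{187} \cdot 105649 \left(- \frac{1}{934584}\right) = \frac{1479086}{17} \left(- \frac{1}{934584}\right) = - \frac{105649}{1134852}$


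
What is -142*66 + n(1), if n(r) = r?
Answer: -9371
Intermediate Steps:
-142*66 + n(1) = -142*66 + 1 = -9372 + 1 = -9371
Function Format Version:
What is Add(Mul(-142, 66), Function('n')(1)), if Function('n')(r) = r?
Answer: -9371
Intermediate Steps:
Add(Mul(-142, 66), Function('n')(1)) = Add(Mul(-142, 66), 1) = Add(-9372, 1) = -9371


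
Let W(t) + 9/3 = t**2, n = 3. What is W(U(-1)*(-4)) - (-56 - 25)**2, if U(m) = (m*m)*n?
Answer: -6420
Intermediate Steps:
U(m) = 3*m**2 (U(m) = (m*m)*3 = m**2*3 = 3*m**2)
W(t) = -3 + t**2
W(U(-1)*(-4)) - (-56 - 25)**2 = (-3 + ((3*(-1)**2)*(-4))**2) - (-56 - 25)**2 = (-3 + ((3*1)*(-4))**2) - 1*(-81)**2 = (-3 + (3*(-4))**2) - 1*6561 = (-3 + (-12)**2) - 6561 = (-3 + 144) - 6561 = 141 - 6561 = -6420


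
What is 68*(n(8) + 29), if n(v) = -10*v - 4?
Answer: -3740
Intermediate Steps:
n(v) = -4 - 10*v
68*(n(8) + 29) = 68*((-4 - 10*8) + 29) = 68*((-4 - 80) + 29) = 68*(-84 + 29) = 68*(-55) = -3740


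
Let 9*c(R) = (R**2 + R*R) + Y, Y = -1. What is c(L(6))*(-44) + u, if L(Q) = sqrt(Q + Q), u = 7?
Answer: -949/9 ≈ -105.44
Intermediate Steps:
L(Q) = sqrt(2)*sqrt(Q) (L(Q) = sqrt(2*Q) = sqrt(2)*sqrt(Q))
c(R) = -1/9 + 2*R**2/9 (c(R) = ((R**2 + R*R) - 1)/9 = ((R**2 + R**2) - 1)/9 = (2*R**2 - 1)/9 = (-1 + 2*R**2)/9 = -1/9 + 2*R**2/9)
c(L(6))*(-44) + u = (-1/9 + 2*(sqrt(2)*sqrt(6))**2/9)*(-44) + 7 = (-1/9 + 2*(2*sqrt(3))**2/9)*(-44) + 7 = (-1/9 + (2/9)*12)*(-44) + 7 = (-1/9 + 8/3)*(-44) + 7 = (23/9)*(-44) + 7 = -1012/9 + 7 = -949/9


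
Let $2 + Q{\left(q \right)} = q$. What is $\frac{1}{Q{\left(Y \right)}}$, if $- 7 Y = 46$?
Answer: $- \frac{7}{60} \approx -0.11667$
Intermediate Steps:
$Y = - \frac{46}{7}$ ($Y = \left(- \frac{1}{7}\right) 46 = - \frac{46}{7} \approx -6.5714$)
$Q{\left(q \right)} = -2 + q$
$\frac{1}{Q{\left(Y \right)}} = \frac{1}{-2 - \frac{46}{7}} = \frac{1}{- \frac{60}{7}} = - \frac{7}{60}$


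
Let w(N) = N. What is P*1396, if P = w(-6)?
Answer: -8376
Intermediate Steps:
P = -6
P*1396 = -6*1396 = -8376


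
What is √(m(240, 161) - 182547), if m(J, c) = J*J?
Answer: 3*I*√13883 ≈ 353.48*I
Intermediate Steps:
m(J, c) = J²
√(m(240, 161) - 182547) = √(240² - 182547) = √(57600 - 182547) = √(-124947) = 3*I*√13883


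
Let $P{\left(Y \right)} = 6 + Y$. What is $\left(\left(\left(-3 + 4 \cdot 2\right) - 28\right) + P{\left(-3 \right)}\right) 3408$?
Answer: $-68160$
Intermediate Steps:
$\left(\left(\left(-3 + 4 \cdot 2\right) - 28\right) + P{\left(-3 \right)}\right) 3408 = \left(\left(\left(-3 + 4 \cdot 2\right) - 28\right) + \left(6 - 3\right)\right) 3408 = \left(\left(\left(-3 + 8\right) - 28\right) + 3\right) 3408 = \left(\left(5 - 28\right) + 3\right) 3408 = \left(-23 + 3\right) 3408 = \left(-20\right) 3408 = -68160$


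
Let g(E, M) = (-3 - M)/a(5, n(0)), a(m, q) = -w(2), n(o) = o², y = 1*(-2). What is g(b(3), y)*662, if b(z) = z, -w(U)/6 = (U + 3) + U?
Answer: -331/21 ≈ -15.762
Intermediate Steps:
y = -2
w(U) = -18 - 12*U (w(U) = -6*((U + 3) + U) = -6*((3 + U) + U) = -6*(3 + 2*U) = -18 - 12*U)
a(m, q) = 42 (a(m, q) = -(-18 - 12*2) = -(-18 - 24) = -1*(-42) = 42)
g(E, M) = -1/14 - M/42 (g(E, M) = (-3 - M)/42 = (-3 - M)*(1/42) = -1/14 - M/42)
g(b(3), y)*662 = (-1/14 - 1/42*(-2))*662 = (-1/14 + 1/21)*662 = -1/42*662 = -331/21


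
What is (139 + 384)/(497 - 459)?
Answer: 523/38 ≈ 13.763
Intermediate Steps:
(139 + 384)/(497 - 459) = 523/38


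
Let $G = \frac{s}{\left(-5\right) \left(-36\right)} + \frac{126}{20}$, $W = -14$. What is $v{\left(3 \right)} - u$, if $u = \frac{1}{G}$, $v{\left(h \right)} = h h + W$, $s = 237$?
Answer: $- \frac{2345}{457} \approx -5.1313$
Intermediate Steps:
$v{\left(h \right)} = -14 + h^{2}$ ($v{\left(h \right)} = h h - 14 = h^{2} - 14 = -14 + h^{2}$)
$G = \frac{457}{60}$ ($G = \frac{237}{\left(-5\right) \left(-36\right)} + \frac{126}{20} = \frac{237}{180} + 126 \cdot \frac{1}{20} = 237 \cdot \frac{1}{180} + \frac{63}{10} = \frac{79}{60} + \frac{63}{10} = \frac{457}{60} \approx 7.6167$)
$u = \frac{60}{457}$ ($u = \frac{1}{\frac{457}{60}} = \frac{60}{457} \approx 0.13129$)
$v{\left(3 \right)} - u = \left(-14 + 3^{2}\right) - \frac{60}{457} = \left(-14 + 9\right) - \frac{60}{457} = -5 - \frac{60}{457} = - \frac{2345}{457}$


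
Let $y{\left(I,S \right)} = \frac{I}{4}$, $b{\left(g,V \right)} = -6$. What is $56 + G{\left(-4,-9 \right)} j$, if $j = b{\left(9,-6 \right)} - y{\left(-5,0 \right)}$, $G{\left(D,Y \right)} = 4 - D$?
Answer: $18$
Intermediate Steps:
$y{\left(I,S \right)} = \frac{I}{4}$ ($y{\left(I,S \right)} = I \frac{1}{4} = \frac{I}{4}$)
$j = - \frac{19}{4}$ ($j = -6 - \frac{1}{4} \left(-5\right) = -6 - - \frac{5}{4} = -6 + \frac{5}{4} = - \frac{19}{4} \approx -4.75$)
$56 + G{\left(-4,-9 \right)} j = 56 + \left(4 - -4\right) \left(- \frac{19}{4}\right) = 56 + \left(4 + 4\right) \left(- \frac{19}{4}\right) = 56 + 8 \left(- \frac{19}{4}\right) = 56 - 38 = 18$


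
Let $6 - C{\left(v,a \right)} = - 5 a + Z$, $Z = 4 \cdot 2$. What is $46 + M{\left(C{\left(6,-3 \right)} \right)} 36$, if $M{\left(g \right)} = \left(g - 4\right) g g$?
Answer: $-218438$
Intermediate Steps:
$Z = 8$
$C{\left(v,a \right)} = -2 + 5 a$ ($C{\left(v,a \right)} = 6 - \left(- 5 a + 8\right) = 6 - \left(8 - 5 a\right) = 6 + \left(-8 + 5 a\right) = -2 + 5 a$)
$M{\left(g \right)} = g^{2} \left(-4 + g\right)$ ($M{\left(g \right)} = \left(-4 + g\right) g^{2} = g^{2} \left(-4 + g\right)$)
$46 + M{\left(C{\left(6,-3 \right)} \right)} 36 = 46 + \left(-2 + 5 \left(-3\right)\right)^{2} \left(-4 + \left(-2 + 5 \left(-3\right)\right)\right) 36 = 46 + \left(-2 - 15\right)^{2} \left(-4 - 17\right) 36 = 46 + \left(-17\right)^{2} \left(-4 - 17\right) 36 = 46 + 289 \left(-21\right) 36 = 46 - 218484 = -218438$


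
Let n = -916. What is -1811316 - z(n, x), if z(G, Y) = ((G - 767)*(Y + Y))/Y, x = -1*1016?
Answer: -1807950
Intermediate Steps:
x = -1016
z(G, Y) = -1534 + 2*G (z(G, Y) = ((-767 + G)*(2*Y))/Y = (2*Y*(-767 + G))/Y = -1534 + 2*G)
-1811316 - z(n, x) = -1811316 - (-1534 + 2*(-916)) = -1811316 - (-1534 - 1832) = -1811316 - 1*(-3366) = -1811316 + 3366 = -1807950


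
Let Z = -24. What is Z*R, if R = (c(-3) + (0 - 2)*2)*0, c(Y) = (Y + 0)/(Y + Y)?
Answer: 0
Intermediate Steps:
c(Y) = ½ (c(Y) = Y/((2*Y)) = Y*(1/(2*Y)) = ½)
R = 0 (R = (½ + (0 - 2)*2)*0 = (½ - 2*2)*0 = (½ - 4)*0 = -7/2*0 = 0)
Z*R = -24*0 = 0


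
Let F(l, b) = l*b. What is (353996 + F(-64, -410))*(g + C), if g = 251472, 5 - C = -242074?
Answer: 187665858036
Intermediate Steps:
C = 242079 (C = 5 - 1*(-242074) = 5 + 242074 = 242079)
F(l, b) = b*l
(353996 + F(-64, -410))*(g + C) = (353996 - 410*(-64))*(251472 + 242079) = (353996 + 26240)*493551 = 380236*493551 = 187665858036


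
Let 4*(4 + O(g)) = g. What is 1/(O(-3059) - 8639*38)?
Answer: -4/1316203 ≈ -3.0390e-6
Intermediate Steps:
O(g) = -4 + g/4
1/(O(-3059) - 8639*38) = 1/((-4 + (¼)*(-3059)) - 8639*38) = 1/((-4 - 3059/4) - 328282) = 1/(-3075/4 - 328282) = 1/(-1316203/4) = -4/1316203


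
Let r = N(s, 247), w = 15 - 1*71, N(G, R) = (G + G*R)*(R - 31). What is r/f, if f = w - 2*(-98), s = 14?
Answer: 26784/5 ≈ 5356.8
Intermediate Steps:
N(G, R) = (-31 + R)*(G + G*R) (N(G, R) = (G + G*R)*(-31 + R) = (-31 + R)*(G + G*R))
w = -56 (w = 15 - 71 = -56)
r = 749952 (r = 14*(-31 + 247² - 30*247) = 14*(-31 + 61009 - 7410) = 14*53568 = 749952)
f = 140 (f = -56 - 2*(-98) = -56 + 196 = 140)
r/f = 749952/140 = 749952*(1/140) = 26784/5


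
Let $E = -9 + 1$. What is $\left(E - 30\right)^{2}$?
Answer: $1444$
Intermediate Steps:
$E = -8$
$\left(E - 30\right)^{2} = \left(-8 - 30\right)^{2} = \left(-38\right)^{2} = 1444$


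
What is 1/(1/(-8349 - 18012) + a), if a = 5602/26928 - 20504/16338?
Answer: -35794793496/37476793015 ≈ -0.95512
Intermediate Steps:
a = -38383853/36662472 (a = 5602*(1/26928) - 20504*1/16338 = 2801/13464 - 10252/8169 = -38383853/36662472 ≈ -1.0470)
1/(1/(-8349 - 18012) + a) = 1/(1/(-8349 - 18012) - 38383853/36662472) = 1/(1/(-26361) - 38383853/36662472) = 1/(-1/26361 - 38383853/36662472) = 1/(-37476793015/35794793496) = -35794793496/37476793015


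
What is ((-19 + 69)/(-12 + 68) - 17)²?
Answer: 203401/784 ≈ 259.44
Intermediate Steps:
((-19 + 69)/(-12 + 68) - 17)² = (50/56 - 17)² = (50*(1/56) - 17)² = (25/28 - 17)² = (-451/28)² = 203401/784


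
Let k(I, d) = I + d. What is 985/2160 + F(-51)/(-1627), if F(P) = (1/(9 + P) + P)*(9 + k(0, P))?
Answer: -605257/702864 ≈ -0.86113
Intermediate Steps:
F(P) = (9 + P)*(P + 1/(9 + P)) (F(P) = (1/(9 + P) + P)*(9 + (0 + P)) = (P + 1/(9 + P))*(9 + P) = (9 + P)*(P + 1/(9 + P)))
985/2160 + F(-51)/(-1627) = 985/2160 + (1 + (-51)**2 + 9*(-51))/(-1627) = 985*(1/2160) + (1 + 2601 - 459)*(-1/1627) = 197/432 + 2143*(-1/1627) = 197/432 - 2143/1627 = -605257/702864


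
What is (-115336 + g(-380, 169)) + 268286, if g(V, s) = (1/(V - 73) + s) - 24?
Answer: 69352034/453 ≈ 1.5310e+5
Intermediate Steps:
g(V, s) = -24 + s + 1/(-73 + V) (g(V, s) = (1/(-73 + V) + s) - 24 = (s + 1/(-73 + V)) - 24 = -24 + s + 1/(-73 + V))
(-115336 + g(-380, 169)) + 268286 = (-115336 + (1753 - 73*169 - 24*(-380) - 380*169)/(-73 - 380)) + 268286 = (-115336 + (1753 - 12337 + 9120 - 64220)/(-453)) + 268286 = (-115336 - 1/453*(-65684)) + 268286 = (-115336 + 65684/453) + 268286 = -52181524/453 + 268286 = 69352034/453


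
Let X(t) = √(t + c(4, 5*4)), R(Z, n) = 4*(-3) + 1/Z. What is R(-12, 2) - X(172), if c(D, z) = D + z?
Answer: -313/12 ≈ -26.083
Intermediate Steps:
R(Z, n) = -12 + 1/Z
X(t) = √(24 + t) (X(t) = √(t + (4 + 5*4)) = √(t + (4 + 20)) = √(t + 24) = √(24 + t))
R(-12, 2) - X(172) = (-12 + 1/(-12)) - √(24 + 172) = (-12 - 1/12) - √196 = -145/12 - 1*14 = -145/12 - 14 = -313/12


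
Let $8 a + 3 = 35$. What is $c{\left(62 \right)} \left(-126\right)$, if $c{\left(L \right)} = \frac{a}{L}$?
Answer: $- \frac{252}{31} \approx -8.129$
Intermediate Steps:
$a = 4$ ($a = - \frac{3}{8} + \frac{1}{8} \cdot 35 = - \frac{3}{8} + \frac{35}{8} = 4$)
$c{\left(L \right)} = \frac{4}{L}$
$c{\left(62 \right)} \left(-126\right) = \frac{4}{62} \left(-126\right) = 4 \cdot \frac{1}{62} \left(-126\right) = \frac{2}{31} \left(-126\right) = - \frac{252}{31}$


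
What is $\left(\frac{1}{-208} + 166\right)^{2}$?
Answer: $\frac{1192113729}{43264} \approx 27554.0$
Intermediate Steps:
$\left(\frac{1}{-208} + 166\right)^{2} = \left(- \frac{1}{208} + 166\right)^{2} = \left(\frac{34527}{208}\right)^{2} = \frac{1192113729}{43264}$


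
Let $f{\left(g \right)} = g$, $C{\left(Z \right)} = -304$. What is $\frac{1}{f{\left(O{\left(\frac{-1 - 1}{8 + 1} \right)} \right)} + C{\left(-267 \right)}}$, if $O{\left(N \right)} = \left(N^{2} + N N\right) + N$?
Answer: $- \frac{81}{24634} \approx -0.0032881$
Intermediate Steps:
$O{\left(N \right)} = N + 2 N^{2}$ ($O{\left(N \right)} = \left(N^{2} + N^{2}\right) + N = 2 N^{2} + N = N + 2 N^{2}$)
$\frac{1}{f{\left(O{\left(\frac{-1 - 1}{8 + 1} \right)} \right)} + C{\left(-267 \right)}} = \frac{1}{\frac{-1 - 1}{8 + 1} \left(1 + 2 \frac{-1 - 1}{8 + 1}\right) - 304} = \frac{1}{- \frac{2}{9} \left(1 + 2 \left(- \frac{2}{9}\right)\right) - 304} = \frac{1}{\left(-2\right) \frac{1}{9} \left(1 + 2 \left(\left(-2\right) \frac{1}{9}\right)\right) - 304} = \frac{1}{- \frac{2 \left(1 + 2 \left(- \frac{2}{9}\right)\right)}{9} - 304} = \frac{1}{- \frac{2 \left(1 - \frac{4}{9}\right)}{9} - 304} = \frac{1}{\left(- \frac{2}{9}\right) \frac{5}{9} - 304} = \frac{1}{- \frac{10}{81} - 304} = \frac{1}{- \frac{24634}{81}} = - \frac{81}{24634}$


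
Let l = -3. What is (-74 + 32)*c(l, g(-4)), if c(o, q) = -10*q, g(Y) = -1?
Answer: -420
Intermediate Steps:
(-74 + 32)*c(l, g(-4)) = (-74 + 32)*(-10*(-1)) = -42*10 = -420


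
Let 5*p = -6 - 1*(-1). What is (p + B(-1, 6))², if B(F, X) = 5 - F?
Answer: 25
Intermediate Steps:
p = -1 (p = (-6 - 1*(-1))/5 = (-6 + 1)/5 = (⅕)*(-5) = -1)
(p + B(-1, 6))² = (-1 + (5 - 1*(-1)))² = (-1 + (5 + 1))² = (-1 + 6)² = 5² = 25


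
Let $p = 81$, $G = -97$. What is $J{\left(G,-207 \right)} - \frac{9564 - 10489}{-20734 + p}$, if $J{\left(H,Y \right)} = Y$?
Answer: $- \frac{4276096}{20653} \approx -207.04$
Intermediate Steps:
$J{\left(G,-207 \right)} - \frac{9564 - 10489}{-20734 + p} = -207 - \frac{9564 - 10489}{-20734 + 81} = -207 - - \frac{925}{-20653} = -207 - \left(-925\right) \left(- \frac{1}{20653}\right) = -207 - \frac{925}{20653} = - \frac{4276096}{20653}$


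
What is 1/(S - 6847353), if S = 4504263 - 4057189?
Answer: -1/6400279 ≈ -1.5624e-7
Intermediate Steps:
S = 447074
1/(S - 6847353) = 1/(447074 - 6847353) = 1/(-6400279) = -1/6400279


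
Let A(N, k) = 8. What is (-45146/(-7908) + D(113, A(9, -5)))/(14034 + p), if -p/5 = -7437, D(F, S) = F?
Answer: 469375/202519926 ≈ 0.0023177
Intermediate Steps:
p = 37185 (p = -5*(-7437) = 37185)
(-45146/(-7908) + D(113, A(9, -5)))/(14034 + p) = (-45146/(-7908) + 113)/(14034 + 37185) = (-45146*(-1/7908) + 113)/51219 = (22573/3954 + 113)*(1/51219) = (469375/3954)*(1/51219) = 469375/202519926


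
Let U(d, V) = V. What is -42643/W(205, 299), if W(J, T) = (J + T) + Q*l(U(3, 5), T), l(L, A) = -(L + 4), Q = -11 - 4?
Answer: -42643/639 ≈ -66.734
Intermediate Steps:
Q = -15
l(L, A) = -4 - L (l(L, A) = -(4 + L) = -4 - L)
W(J, T) = 135 + J + T (W(J, T) = (J + T) - 15*(-4 - 1*5) = (J + T) - 15*(-4 - 5) = (J + T) - 15*(-9) = (J + T) + 135 = 135 + J + T)
-42643/W(205, 299) = -42643/(135 + 205 + 299) = -42643/639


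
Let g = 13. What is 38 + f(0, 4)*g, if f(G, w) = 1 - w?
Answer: -1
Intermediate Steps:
38 + f(0, 4)*g = 38 + (1 - 1*4)*13 = 38 + (1 - 4)*13 = 38 - 3*13 = 38 - 39 = -1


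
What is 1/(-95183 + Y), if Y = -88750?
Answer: -1/183933 ≈ -5.4368e-6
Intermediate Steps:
1/(-95183 + Y) = 1/(-95183 - 88750) = 1/(-183933) = -1/183933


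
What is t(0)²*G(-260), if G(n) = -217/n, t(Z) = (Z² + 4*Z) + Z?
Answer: 0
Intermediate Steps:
t(Z) = Z² + 5*Z
t(0)²*G(-260) = (0*(5 + 0))²*(-217/(-260)) = (0*5)²*(-217*(-1/260)) = 0²*(217/260) = 0*(217/260) = 0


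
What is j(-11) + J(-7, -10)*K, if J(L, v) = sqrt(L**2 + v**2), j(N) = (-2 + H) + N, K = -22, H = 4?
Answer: -9 - 22*sqrt(149) ≈ -277.54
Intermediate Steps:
j(N) = 2 + N (j(N) = (-2 + 4) + N = 2 + N)
j(-11) + J(-7, -10)*K = (2 - 11) + sqrt((-7)**2 + (-10)**2)*(-22) = -9 + sqrt(49 + 100)*(-22) = -9 + sqrt(149)*(-22) = -9 - 22*sqrt(149)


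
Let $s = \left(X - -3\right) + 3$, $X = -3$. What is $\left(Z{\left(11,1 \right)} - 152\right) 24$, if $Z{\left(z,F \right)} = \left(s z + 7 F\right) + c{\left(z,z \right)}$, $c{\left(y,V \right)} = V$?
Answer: $-2424$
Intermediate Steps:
$s = 3$ ($s = \left(-3 - -3\right) + 3 = \left(-3 + 3\right) + 3 = 0 + 3 = 3$)
$Z{\left(z,F \right)} = 4 z + 7 F$ ($Z{\left(z,F \right)} = \left(3 z + 7 F\right) + z = 4 z + 7 F$)
$\left(Z{\left(11,1 \right)} - 152\right) 24 = \left(\left(4 \cdot 11 + 7 \cdot 1\right) - 152\right) 24 = \left(\left(44 + 7\right) - 152\right) 24 = \left(51 - 152\right) 24 = \left(-101\right) 24 = -2424$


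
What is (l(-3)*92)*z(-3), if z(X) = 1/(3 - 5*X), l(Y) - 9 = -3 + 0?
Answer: 92/3 ≈ 30.667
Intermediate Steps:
l(Y) = 6 (l(Y) = 9 + (-3 + 0) = 9 - 3 = 6)
(l(-3)*92)*z(-3) = (6*92)*(-1/(-3 + 5*(-3))) = 552*(-1/(-3 - 15)) = 552*(-1/(-18)) = 552*(-1*(-1/18)) = 552*(1/18) = 92/3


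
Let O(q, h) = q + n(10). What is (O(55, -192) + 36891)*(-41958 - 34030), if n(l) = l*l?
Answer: -2815051448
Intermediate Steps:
n(l) = l²
O(q, h) = 100 + q (O(q, h) = q + 10² = q + 100 = 100 + q)
(O(55, -192) + 36891)*(-41958 - 34030) = ((100 + 55) + 36891)*(-41958 - 34030) = (155 + 36891)*(-75988) = 37046*(-75988) = -2815051448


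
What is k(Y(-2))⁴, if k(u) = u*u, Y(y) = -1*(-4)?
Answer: 65536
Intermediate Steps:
Y(y) = 4
k(u) = u²
k(Y(-2))⁴ = (4²)⁴ = 16⁴ = 65536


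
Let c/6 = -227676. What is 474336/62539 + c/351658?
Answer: 40686136452/10996169831 ≈ 3.7000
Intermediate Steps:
c = -1366056 (c = 6*(-227676) = -1366056)
474336/62539 + c/351658 = 474336/62539 - 1366056/351658 = 474336*(1/62539) - 1366056*1/351658 = 474336/62539 - 683028/175829 = 40686136452/10996169831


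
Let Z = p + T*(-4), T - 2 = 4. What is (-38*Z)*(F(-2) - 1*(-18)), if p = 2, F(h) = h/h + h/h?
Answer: 16720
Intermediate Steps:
T = 6 (T = 2 + 4 = 6)
F(h) = 2 (F(h) = 1 + 1 = 2)
Z = -22 (Z = 2 + 6*(-4) = 2 - 24 = -22)
(-38*Z)*(F(-2) - 1*(-18)) = (-38*(-22))*(2 - 1*(-18)) = 836*(2 + 18) = 836*20 = 16720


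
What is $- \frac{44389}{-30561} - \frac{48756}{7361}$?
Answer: $- \frac{68428511}{13232913} \approx -5.1711$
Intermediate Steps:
$- \frac{44389}{-30561} - \frac{48756}{7361} = \left(-44389\right) \left(- \frac{1}{30561}\right) - \frac{2868}{433} = \frac{44389}{30561} - \frac{2868}{433} = - \frac{68428511}{13232913}$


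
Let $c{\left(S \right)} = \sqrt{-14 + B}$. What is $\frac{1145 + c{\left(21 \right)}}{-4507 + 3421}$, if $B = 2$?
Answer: $- \frac{1145}{1086} - \frac{i \sqrt{3}}{543} \approx -1.0543 - 0.0031898 i$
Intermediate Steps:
$c{\left(S \right)} = 2 i \sqrt{3}$ ($c{\left(S \right)} = \sqrt{-14 + 2} = \sqrt{-12} = 2 i \sqrt{3}$)
$\frac{1145 + c{\left(21 \right)}}{-4507 + 3421} = \frac{1145 + 2 i \sqrt{3}}{-4507 + 3421} = \frac{1145 + 2 i \sqrt{3}}{-1086} = \left(1145 + 2 i \sqrt{3}\right) \left(- \frac{1}{1086}\right) = - \frac{1145}{1086} - \frac{i \sqrt{3}}{543}$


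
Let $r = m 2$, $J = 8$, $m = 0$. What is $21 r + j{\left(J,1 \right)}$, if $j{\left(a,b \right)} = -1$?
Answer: $-1$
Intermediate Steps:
$r = 0$ ($r = 0 \cdot 2 = 0$)
$21 r + j{\left(J,1 \right)} = 21 \cdot 0 - 1 = 0 - 1 = -1$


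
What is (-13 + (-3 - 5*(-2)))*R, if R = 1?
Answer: -6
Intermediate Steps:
(-13 + (-3 - 5*(-2)))*R = (-13 + (-3 - 5*(-2)))*1 = (-13 + (-3 + 10))*1 = (-13 + 7)*1 = -6*1 = -6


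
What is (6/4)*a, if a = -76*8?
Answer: -912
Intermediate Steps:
a = -608
(6/4)*a = (6/4)*(-608) = (6*(¼))*(-608) = (3/2)*(-608) = -912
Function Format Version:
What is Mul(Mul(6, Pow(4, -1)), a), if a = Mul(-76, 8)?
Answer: -912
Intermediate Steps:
a = -608
Mul(Mul(6, Pow(4, -1)), a) = Mul(Mul(6, Pow(4, -1)), -608) = Mul(Mul(6, Rational(1, 4)), -608) = Mul(Rational(3, 2), -608) = -912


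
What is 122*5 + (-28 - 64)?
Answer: 518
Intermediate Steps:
122*5 + (-28 - 64) = 610 - 92 = 518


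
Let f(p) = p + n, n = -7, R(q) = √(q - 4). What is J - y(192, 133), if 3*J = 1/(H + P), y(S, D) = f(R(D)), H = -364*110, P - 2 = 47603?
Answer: 158866/22695 - √129 ≈ -4.3578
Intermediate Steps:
P = 47605 (P = 2 + 47603 = 47605)
R(q) = √(-4 + q)
H = -40040
f(p) = -7 + p (f(p) = p - 7 = -7 + p)
y(S, D) = -7 + √(-4 + D)
J = 1/22695 (J = 1/(3*(-40040 + 47605)) = (⅓)/7565 = (⅓)*(1/7565) = 1/22695 ≈ 4.4063e-5)
J - y(192, 133) = 1/22695 - (-7 + √(-4 + 133)) = 1/22695 - (-7 + √129) = 1/22695 + (7 - √129) = 158866/22695 - √129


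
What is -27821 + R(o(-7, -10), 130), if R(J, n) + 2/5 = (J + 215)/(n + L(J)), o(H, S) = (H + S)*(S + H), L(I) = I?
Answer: -58283313/2095 ≈ -27820.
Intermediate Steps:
o(H, S) = (H + S)² (o(H, S) = (H + S)*(H + S) = (H + S)²)
R(J, n) = -⅖ + (215 + J)/(J + n) (R(J, n) = -⅖ + (J + 215)/(n + J) = -⅖ + (215 + J)/(J + n))
-27821 + R(o(-7, -10), 130) = -27821 + (1075 - 2*130 + 3*(-7 - 10)²)/(5*((-7 - 10)² + 130)) = -27821 + (1075 - 260 + 3*(-17)²)/(5*((-17)² + 130)) = -27821 + (1075 - 260 + 3*289)/(5*(289 + 130)) = -27821 + (⅕)*(1075 - 260 + 867)/419 = -27821 + (⅕)*(1/419)*1682 = -27821 + 1682/2095 = -58283313/2095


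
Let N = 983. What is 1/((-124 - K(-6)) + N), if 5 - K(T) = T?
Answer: 1/848 ≈ 0.0011792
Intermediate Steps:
K(T) = 5 - T
1/((-124 - K(-6)) + N) = 1/((-124 - (5 - 1*(-6))) + 983) = 1/((-124 - (5 + 6)) + 983) = 1/((-124 - 1*11) + 983) = 1/((-124 - 11) + 983) = 1/(-135 + 983) = 1/848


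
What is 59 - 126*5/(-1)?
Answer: 689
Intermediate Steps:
59 - 126*5/(-1) = 59 - (-126)*5 = 59 - 126*(-5) = 59 + 630 = 689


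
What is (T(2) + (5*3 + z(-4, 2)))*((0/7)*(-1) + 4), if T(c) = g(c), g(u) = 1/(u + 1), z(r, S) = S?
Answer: 208/3 ≈ 69.333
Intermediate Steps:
g(u) = 1/(1 + u)
T(c) = 1/(1 + c)
(T(2) + (5*3 + z(-4, 2)))*((0/7)*(-1) + 4) = (1/(1 + 2) + (5*3 + 2))*((0/7)*(-1) + 4) = (1/3 + (15 + 2))*((0*(⅐))*(-1) + 4) = (⅓ + 17)*(0*(-1) + 4) = 52*(0 + 4)/3 = (52/3)*4 = 208/3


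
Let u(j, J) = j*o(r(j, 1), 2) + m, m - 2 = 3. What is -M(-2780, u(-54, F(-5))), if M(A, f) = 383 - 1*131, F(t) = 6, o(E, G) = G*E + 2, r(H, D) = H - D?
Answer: -252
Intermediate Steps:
m = 5 (m = 2 + 3 = 5)
o(E, G) = 2 + E*G (o(E, G) = E*G + 2 = 2 + E*G)
u(j, J) = 5 + 2*j² (u(j, J) = j*(2 + (j - 1*1)*2) + 5 = j*(2 + (j - 1)*2) + 5 = j*(2 + (-1 + j)*2) + 5 = j*(2 + (-2 + 2*j)) + 5 = j*(2*j) + 5 = 2*j² + 5 = 5 + 2*j²)
M(A, f) = 252 (M(A, f) = 383 - 131 = 252)
-M(-2780, u(-54, F(-5))) = -1*252 = -252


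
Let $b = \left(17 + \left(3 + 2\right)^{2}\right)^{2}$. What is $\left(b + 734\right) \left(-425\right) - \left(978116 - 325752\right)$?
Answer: $-1714014$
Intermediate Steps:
$b = 1764$ ($b = \left(17 + 5^{2}\right)^{2} = \left(17 + 25\right)^{2} = 42^{2} = 1764$)
$\left(b + 734\right) \left(-425\right) - \left(978116 - 325752\right) = \left(1764 + 734\right) \left(-425\right) - \left(978116 - 325752\right) = 2498 \left(-425\right) - \left(978116 - 325752\right) = -1061650 - 652364 = -1714014$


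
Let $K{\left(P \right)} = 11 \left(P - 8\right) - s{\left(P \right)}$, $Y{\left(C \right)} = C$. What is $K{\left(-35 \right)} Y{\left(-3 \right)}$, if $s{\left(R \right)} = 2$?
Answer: $1425$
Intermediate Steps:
$K{\left(P \right)} = -90 + 11 P$ ($K{\left(P \right)} = 11 \left(P - 8\right) - 2 = 11 \left(-8 + P\right) - 2 = \left(-88 + 11 P\right) - 2 = -90 + 11 P$)
$K{\left(-35 \right)} Y{\left(-3 \right)} = \left(-90 + 11 \left(-35\right)\right) \left(-3\right) = \left(-90 - 385\right) \left(-3\right) = \left(-475\right) \left(-3\right) = 1425$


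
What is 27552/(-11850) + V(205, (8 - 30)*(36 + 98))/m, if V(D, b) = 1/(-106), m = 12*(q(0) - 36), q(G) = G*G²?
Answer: -210274889/90439200 ≈ -2.3250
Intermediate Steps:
q(G) = G³
m = -432 (m = 12*(0³ - 36) = 12*(0 - 36) = 12*(-36) = -432)
V(D, b) = -1/106
27552/(-11850) + V(205, (8 - 30)*(36 + 98))/m = 27552/(-11850) - 1/106/(-432) = 27552*(-1/11850) - 1/106*(-1/432) = -4592/1975 + 1/45792 = -210274889/90439200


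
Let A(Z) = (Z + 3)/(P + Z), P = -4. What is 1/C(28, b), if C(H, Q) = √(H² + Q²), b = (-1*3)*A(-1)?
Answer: 5*√4909/9818 ≈ 0.035682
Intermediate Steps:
A(Z) = (3 + Z)/(-4 + Z) (A(Z) = (Z + 3)/(-4 + Z) = (3 + Z)/(-4 + Z))
b = 6/5 (b = (-1*3)*((3 - 1)/(-4 - 1)) = -3*2/(-5) = -(-3)*2/5 = -3*(-⅖) = 6/5 ≈ 1.2000)
1/C(28, b) = 1/(√(28² + (6/5)²)) = 1/(√(784 + 36/25)) = 1/(√(19636/25)) = 1/(2*√4909/5) = 5*√4909/9818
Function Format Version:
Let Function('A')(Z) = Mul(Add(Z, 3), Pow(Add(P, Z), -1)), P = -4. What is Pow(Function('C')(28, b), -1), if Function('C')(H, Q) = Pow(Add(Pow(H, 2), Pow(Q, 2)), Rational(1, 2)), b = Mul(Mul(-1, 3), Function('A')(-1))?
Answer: Mul(Rational(5, 9818), Pow(4909, Rational(1, 2))) ≈ 0.035682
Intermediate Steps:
Function('A')(Z) = Mul(Pow(Add(-4, Z), -1), Add(3, Z)) (Function('A')(Z) = Mul(Add(Z, 3), Pow(Add(-4, Z), -1)) = Mul(Add(3, Z), Pow(Add(-4, Z), -1)) = Mul(Pow(Add(-4, Z), -1), Add(3, Z)))
b = Rational(6, 5) (b = Mul(Mul(-1, 3), Mul(Pow(Add(-4, -1), -1), Add(3, -1))) = Mul(-3, Mul(Pow(-5, -1), 2)) = Mul(-3, Mul(Rational(-1, 5), 2)) = Mul(-3, Rational(-2, 5)) = Rational(6, 5) ≈ 1.2000)
Pow(Function('C')(28, b), -1) = Pow(Pow(Add(Pow(28, 2), Pow(Rational(6, 5), 2)), Rational(1, 2)), -1) = Pow(Pow(Add(784, Rational(36, 25)), Rational(1, 2)), -1) = Pow(Pow(Rational(19636, 25), Rational(1, 2)), -1) = Pow(Mul(Rational(2, 5), Pow(4909, Rational(1, 2))), -1) = Mul(Rational(5, 9818), Pow(4909, Rational(1, 2)))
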